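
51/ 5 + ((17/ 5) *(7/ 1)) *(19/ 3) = 2414/ 15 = 160.93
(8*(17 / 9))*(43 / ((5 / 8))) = 46784 / 45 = 1039.64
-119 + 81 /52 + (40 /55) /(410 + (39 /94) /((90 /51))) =-25904470877 /220575212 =-117.44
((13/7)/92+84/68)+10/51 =47675/32844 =1.45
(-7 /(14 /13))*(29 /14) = -377 /28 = -13.46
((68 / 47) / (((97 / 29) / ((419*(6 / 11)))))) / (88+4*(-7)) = 413134 / 250745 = 1.65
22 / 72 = 11 / 36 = 0.31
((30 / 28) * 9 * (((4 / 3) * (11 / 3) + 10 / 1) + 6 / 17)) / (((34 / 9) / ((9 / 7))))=708345 / 14161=50.02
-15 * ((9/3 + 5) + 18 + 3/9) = -395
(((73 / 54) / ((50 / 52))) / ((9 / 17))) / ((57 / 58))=935714 / 346275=2.70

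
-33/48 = -11/16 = -0.69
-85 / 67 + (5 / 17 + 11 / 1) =11419 / 1139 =10.03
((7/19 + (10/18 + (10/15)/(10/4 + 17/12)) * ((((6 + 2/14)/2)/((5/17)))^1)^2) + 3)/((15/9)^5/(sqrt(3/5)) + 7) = -63961493237379/25096466042200 + 10967334231375 * sqrt(15)/7027010491816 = 3.50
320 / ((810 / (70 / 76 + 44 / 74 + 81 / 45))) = 372944 / 284715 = 1.31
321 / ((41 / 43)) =13803 / 41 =336.66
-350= -350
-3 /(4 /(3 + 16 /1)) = -57 /4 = -14.25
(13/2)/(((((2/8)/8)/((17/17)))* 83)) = 208/83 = 2.51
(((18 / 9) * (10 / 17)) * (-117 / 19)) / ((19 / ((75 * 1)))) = -175500 / 6137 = -28.60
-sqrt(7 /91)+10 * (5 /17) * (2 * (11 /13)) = 1100 /221-sqrt(13) /13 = 4.70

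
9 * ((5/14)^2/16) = 225/3136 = 0.07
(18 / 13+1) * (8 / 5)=248 / 65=3.82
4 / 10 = 0.40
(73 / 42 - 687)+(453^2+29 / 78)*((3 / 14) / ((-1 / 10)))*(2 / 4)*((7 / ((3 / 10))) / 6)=-2803352843 / 3276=-855724.31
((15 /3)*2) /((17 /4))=40 /17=2.35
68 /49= 1.39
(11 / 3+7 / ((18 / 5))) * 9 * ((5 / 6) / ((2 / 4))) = 505 / 6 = 84.17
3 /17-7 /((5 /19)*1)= -2246 /85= -26.42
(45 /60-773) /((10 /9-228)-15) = 27801 /8708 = 3.19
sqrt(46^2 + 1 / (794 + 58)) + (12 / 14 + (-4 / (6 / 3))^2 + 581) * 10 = sqrt(384003429) / 426 + 41010 / 7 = 5904.57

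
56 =56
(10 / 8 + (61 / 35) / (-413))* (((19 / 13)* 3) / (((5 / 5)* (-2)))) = -4105767 / 1503320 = -2.73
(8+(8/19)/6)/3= 460/171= 2.69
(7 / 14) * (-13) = -13 / 2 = -6.50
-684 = -684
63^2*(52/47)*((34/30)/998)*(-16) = -9356256/117265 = -79.79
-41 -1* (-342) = 301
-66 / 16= -33 / 8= -4.12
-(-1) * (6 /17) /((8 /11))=33 /68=0.49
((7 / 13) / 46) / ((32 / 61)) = 427 / 19136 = 0.02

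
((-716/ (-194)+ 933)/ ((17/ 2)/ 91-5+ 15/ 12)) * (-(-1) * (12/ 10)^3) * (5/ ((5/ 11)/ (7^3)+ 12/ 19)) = -46555479970272/ 13312985675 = -3497.00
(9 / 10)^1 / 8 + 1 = 89 / 80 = 1.11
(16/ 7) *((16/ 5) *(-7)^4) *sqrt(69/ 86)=43904 *sqrt(5934)/ 215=15730.39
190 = 190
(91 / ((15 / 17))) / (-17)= -91 / 15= -6.07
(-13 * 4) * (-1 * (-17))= -884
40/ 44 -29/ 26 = -59/ 286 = -0.21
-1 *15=-15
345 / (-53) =-345 / 53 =-6.51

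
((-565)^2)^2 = 101904600625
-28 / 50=-14 / 25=-0.56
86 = 86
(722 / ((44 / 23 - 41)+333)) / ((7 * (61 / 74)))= 307211 / 721630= 0.43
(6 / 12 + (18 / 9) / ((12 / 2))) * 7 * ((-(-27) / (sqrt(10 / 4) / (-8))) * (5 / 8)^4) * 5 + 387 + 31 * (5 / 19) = -212.82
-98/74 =-49/37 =-1.32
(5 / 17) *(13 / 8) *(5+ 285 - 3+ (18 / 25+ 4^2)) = 98709 / 680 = 145.16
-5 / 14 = -0.36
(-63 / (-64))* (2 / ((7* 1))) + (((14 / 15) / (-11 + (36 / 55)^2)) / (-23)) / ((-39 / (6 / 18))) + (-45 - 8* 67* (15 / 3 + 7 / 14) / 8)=-3413735464181 / 8261326944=-413.22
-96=-96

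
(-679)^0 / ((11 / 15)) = 15 / 11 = 1.36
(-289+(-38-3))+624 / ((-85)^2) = -2383626 / 7225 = -329.91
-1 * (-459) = 459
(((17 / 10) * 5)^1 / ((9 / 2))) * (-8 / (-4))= 34 / 9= 3.78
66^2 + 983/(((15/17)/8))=199028/15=13268.53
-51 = -51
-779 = -779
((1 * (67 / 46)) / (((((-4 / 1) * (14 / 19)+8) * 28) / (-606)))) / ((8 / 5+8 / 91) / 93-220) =259074595 / 9134772736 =0.03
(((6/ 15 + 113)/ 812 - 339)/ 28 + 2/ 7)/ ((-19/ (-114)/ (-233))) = 16519.38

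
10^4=10000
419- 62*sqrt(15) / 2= 298.94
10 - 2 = 8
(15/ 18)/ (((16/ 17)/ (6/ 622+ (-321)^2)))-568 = 451155147/ 4976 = 90666.23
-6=-6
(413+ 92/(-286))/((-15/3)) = -59013/715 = -82.54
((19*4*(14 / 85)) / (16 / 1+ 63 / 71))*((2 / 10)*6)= 453264 / 509575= 0.89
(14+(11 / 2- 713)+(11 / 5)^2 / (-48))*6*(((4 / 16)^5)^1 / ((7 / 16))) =-118903 / 12800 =-9.29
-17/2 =-8.50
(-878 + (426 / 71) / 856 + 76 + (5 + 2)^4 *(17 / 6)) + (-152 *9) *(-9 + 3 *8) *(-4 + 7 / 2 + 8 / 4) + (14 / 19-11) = -604762759 / 24396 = -24789.42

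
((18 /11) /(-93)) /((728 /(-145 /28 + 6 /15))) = 0.00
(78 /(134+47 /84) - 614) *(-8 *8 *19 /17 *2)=87755.19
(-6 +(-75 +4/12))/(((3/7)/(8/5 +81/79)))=-1756678/3555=-494.14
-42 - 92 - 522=-656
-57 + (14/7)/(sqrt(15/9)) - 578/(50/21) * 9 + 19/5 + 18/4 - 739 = -148627/50 + 2 * sqrt(15)/5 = -2970.99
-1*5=-5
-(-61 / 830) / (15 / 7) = 427 / 12450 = 0.03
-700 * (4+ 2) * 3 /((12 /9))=-9450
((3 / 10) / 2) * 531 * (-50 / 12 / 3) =-885 / 8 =-110.62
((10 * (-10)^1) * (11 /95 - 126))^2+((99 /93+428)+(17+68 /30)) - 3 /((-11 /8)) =292615007205014 /1846515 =158468795.11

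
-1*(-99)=99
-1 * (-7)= 7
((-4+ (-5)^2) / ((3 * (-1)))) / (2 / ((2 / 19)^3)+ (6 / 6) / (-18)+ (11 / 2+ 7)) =-252 / 62179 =-0.00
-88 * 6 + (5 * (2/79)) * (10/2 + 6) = -41602/79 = -526.61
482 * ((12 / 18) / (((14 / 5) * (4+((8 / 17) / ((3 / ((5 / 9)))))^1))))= 184365 / 6566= 28.08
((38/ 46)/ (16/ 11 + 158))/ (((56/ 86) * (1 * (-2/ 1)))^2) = 0.00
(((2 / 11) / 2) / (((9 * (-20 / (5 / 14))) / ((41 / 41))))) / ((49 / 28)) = -1 / 9702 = -0.00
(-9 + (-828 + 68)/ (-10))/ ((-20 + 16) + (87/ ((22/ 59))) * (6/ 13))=9581/ 14827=0.65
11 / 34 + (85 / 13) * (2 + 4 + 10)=46383 / 442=104.94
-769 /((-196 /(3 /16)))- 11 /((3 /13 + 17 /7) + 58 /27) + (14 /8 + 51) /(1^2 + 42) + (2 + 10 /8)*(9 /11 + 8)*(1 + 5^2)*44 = 13055456940585 /398206144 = 32785.67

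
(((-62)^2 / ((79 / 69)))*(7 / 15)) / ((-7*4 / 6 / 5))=-132618 / 79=-1678.71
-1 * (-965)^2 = -931225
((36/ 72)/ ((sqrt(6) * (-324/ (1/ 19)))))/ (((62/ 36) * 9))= -sqrt(6)/ 1145016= -0.00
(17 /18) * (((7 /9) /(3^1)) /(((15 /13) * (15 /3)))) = 1547 /36450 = 0.04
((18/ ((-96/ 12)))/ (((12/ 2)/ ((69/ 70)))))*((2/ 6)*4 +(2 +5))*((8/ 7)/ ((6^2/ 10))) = -575/ 588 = -0.98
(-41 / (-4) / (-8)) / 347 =-41 / 11104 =-0.00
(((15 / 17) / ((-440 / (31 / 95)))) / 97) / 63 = -31 / 289498440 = -0.00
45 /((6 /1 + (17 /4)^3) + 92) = 576 /2237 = 0.26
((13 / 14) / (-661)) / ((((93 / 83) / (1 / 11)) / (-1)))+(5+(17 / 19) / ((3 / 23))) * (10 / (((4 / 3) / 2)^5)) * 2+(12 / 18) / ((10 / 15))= 162079445422 / 89934999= 1802.18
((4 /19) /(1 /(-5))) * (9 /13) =-180 /247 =-0.73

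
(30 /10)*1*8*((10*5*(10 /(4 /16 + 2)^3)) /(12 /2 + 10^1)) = 65.84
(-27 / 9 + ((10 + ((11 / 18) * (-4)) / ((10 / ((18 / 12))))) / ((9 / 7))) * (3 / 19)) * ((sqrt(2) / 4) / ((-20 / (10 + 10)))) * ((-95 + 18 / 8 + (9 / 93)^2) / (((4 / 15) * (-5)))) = 221525993 * sqrt(2) / 7011456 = 44.68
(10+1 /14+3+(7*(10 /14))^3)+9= 2059 /14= 147.07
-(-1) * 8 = 8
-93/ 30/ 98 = -31/ 980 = -0.03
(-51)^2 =2601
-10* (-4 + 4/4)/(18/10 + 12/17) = 850/71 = 11.97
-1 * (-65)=65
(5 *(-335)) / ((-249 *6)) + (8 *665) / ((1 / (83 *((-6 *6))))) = -15896158.88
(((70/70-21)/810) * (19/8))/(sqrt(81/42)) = -19 * sqrt(42)/2916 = -0.04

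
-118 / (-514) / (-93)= -59 / 23901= -0.00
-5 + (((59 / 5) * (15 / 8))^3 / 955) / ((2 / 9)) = 45017497 / 977920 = 46.03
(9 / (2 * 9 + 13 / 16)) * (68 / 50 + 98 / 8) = 48996 / 7525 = 6.51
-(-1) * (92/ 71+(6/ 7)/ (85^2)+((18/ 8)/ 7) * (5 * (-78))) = -127280639/ 1025950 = -124.06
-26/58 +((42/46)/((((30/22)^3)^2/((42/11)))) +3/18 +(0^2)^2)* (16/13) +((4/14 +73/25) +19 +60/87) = 1791398715629/76819640625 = 23.32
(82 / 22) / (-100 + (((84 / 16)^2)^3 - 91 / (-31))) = 0.00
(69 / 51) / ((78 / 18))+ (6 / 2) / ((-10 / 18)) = -5622 / 1105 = -5.09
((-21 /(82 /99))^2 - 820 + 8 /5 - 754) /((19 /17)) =-531299011 /638780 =-831.74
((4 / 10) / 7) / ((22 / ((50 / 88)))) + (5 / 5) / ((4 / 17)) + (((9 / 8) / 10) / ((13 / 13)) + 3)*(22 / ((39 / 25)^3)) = 2986217459 / 133981848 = 22.29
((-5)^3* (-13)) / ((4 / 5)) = 8125 / 4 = 2031.25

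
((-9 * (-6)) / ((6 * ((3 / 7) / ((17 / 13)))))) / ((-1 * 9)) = -119 / 39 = -3.05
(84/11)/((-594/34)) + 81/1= 87733/1089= 80.56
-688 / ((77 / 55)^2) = -17200 / 49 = -351.02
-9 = -9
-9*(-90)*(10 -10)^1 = 0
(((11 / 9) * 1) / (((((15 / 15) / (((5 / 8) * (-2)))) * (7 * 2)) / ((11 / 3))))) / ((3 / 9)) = -605 / 504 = -1.20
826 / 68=413 / 34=12.15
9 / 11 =0.82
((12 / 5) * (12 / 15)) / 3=16 / 25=0.64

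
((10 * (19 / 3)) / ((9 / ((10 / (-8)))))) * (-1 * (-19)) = -167.13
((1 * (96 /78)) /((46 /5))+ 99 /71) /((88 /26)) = 32441 /71852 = 0.45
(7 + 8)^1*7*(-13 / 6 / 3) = -455 / 6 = -75.83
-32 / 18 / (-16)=1 / 9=0.11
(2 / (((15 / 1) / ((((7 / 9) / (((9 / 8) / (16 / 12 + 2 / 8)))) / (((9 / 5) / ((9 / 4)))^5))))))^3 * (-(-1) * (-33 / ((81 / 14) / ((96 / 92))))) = -44226818603515625 / 84091644121448448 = -0.53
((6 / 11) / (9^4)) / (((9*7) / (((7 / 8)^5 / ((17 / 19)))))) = 45619 / 60304932864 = 0.00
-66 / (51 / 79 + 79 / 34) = -16116 / 725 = -22.23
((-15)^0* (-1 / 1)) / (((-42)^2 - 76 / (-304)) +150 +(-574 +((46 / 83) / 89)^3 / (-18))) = -14511315945708 / 19448791196040475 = -0.00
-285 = -285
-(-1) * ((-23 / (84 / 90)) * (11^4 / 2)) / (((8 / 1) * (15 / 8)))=-336743 / 28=-12026.54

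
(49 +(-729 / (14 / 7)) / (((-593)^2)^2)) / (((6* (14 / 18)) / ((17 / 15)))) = 206012593976473 / 17311982688140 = 11.90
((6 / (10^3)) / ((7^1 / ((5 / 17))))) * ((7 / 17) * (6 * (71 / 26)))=639 / 375700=0.00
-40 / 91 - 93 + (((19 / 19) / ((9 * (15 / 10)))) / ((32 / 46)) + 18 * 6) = 14.67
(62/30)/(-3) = -31/45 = -0.69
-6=-6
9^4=6561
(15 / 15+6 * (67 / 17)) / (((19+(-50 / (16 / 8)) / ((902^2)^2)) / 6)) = 554715330867808 / 71270108142381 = 7.78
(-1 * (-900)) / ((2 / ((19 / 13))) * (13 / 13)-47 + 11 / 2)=-1368 / 61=-22.43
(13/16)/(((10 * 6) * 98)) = 13/94080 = 0.00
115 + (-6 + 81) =190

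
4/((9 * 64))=1/144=0.01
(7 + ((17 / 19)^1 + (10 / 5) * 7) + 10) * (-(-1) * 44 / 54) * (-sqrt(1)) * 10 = -44440 / 171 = -259.88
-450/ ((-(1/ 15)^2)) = 101250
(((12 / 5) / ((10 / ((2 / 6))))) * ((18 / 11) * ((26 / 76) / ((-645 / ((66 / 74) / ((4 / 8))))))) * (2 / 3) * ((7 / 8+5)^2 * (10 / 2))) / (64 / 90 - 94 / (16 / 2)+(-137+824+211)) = -59643 / 3712423490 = -0.00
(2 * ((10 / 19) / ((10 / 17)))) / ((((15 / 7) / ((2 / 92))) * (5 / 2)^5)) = 3808 / 20484375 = 0.00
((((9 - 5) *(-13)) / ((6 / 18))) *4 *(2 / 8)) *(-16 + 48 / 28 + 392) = -412464 / 7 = -58923.43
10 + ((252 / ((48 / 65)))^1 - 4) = 347.25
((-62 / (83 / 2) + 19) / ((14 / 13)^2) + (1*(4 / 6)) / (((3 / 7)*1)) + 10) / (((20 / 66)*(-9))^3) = -1038681787 / 790624800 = -1.31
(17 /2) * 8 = 68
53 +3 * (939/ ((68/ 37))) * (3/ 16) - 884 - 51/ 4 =-556.35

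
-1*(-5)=5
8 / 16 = 1 / 2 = 0.50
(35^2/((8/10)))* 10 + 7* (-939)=17479/2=8739.50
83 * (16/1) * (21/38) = 13944/19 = 733.89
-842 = -842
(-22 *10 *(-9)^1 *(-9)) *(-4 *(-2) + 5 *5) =-588060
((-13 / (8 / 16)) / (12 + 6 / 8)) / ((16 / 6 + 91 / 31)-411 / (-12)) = -0.05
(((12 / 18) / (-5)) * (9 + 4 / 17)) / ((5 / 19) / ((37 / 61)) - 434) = 0.00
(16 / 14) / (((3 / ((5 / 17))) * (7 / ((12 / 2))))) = 0.10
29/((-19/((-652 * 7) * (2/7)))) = 37816/19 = 1990.32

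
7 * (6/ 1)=42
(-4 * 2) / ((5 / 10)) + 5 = -11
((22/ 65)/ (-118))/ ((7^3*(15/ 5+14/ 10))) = -1/ 526162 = -0.00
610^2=372100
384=384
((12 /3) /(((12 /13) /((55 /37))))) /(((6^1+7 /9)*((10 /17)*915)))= 2431 /1376770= 0.00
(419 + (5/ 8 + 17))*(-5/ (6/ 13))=-4730.10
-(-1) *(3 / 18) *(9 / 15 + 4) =23 / 30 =0.77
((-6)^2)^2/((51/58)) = 25056/17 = 1473.88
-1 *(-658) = 658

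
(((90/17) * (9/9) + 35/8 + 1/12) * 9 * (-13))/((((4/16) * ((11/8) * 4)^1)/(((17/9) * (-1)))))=51727/33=1567.48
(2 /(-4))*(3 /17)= -3 /34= -0.09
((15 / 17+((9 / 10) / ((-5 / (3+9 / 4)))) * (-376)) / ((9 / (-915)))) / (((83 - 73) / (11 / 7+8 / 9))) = -47711821 / 5355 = -8909.77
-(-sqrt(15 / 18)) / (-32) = -sqrt(30) / 192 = -0.03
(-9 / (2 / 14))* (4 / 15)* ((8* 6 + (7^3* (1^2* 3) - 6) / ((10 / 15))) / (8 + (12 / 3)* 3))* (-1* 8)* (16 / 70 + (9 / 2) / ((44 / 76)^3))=8286784038 / 33275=249039.34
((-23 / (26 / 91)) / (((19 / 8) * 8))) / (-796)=161 / 30248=0.01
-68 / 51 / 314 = -2 / 471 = -0.00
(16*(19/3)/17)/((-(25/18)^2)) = -32832/10625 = -3.09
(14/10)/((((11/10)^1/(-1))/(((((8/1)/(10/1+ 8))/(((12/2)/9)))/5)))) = -28/165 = -0.17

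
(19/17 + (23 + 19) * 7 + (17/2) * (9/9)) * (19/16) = 196137/544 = 360.55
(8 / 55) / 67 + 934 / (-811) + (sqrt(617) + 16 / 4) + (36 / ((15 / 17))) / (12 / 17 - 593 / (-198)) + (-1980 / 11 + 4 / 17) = -104988087837682 / 632879068415 + sqrt(617) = -141.05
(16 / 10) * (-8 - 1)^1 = -72 / 5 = -14.40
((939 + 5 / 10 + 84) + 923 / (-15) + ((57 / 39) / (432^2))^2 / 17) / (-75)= -481283132271134477 / 37523373907968000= -12.83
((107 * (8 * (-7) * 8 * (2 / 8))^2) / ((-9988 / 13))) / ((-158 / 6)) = 13086528 / 197263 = 66.34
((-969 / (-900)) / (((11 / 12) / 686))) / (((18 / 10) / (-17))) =-3766826 / 495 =-7609.75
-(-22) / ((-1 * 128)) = -11 / 64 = -0.17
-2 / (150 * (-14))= 1 / 1050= 0.00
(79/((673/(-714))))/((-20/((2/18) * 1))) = 9401/20190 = 0.47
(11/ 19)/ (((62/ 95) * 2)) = 0.44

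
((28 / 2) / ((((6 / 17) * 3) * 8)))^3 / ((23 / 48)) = 1685159 / 178848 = 9.42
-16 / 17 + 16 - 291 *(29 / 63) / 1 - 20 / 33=-119.50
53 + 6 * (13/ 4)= 145/ 2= 72.50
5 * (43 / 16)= 215 / 16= 13.44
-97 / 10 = -9.70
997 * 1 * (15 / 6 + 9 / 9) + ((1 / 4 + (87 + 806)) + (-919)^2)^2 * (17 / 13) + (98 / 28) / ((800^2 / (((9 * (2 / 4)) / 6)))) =62215573277161280273 / 66560000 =934729165822.74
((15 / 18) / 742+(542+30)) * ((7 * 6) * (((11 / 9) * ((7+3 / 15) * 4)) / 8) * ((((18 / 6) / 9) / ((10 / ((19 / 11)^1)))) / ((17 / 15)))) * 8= 11384572 / 265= 42960.65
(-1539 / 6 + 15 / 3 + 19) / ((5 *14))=-93 / 28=-3.32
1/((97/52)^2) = 2704/9409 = 0.29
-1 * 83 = -83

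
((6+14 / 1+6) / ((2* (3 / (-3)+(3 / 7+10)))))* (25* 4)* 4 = 18200 / 33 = 551.52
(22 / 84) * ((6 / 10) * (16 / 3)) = 88 / 105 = 0.84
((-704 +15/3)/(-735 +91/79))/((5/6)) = 165663/144935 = 1.14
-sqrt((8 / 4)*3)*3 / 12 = -sqrt(6) / 4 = -0.61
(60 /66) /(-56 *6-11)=-10 /3817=-0.00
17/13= 1.31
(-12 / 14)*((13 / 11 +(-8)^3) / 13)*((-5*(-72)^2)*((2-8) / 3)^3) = 6990935040 / 1001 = 6983951.09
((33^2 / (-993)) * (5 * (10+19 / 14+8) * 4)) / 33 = -29810 / 2317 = -12.87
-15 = -15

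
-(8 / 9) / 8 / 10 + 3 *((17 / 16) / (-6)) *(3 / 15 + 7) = -1381 / 360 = -3.84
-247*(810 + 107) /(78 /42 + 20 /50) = -7927465 /79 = -100347.66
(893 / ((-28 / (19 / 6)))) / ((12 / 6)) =-16967 / 336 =-50.50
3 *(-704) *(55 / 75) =-7744 / 5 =-1548.80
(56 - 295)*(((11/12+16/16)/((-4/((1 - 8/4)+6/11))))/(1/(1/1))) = -52.05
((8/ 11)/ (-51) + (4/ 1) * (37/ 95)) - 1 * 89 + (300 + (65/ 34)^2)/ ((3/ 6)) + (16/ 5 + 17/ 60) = 1896603443/ 3624060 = 523.34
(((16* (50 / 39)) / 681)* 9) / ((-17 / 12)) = -9600 / 50167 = -0.19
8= 8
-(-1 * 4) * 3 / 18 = 2 / 3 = 0.67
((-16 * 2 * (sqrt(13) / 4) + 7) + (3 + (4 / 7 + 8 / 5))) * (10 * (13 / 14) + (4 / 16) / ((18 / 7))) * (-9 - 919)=-77896088 / 735 + 4388512 * sqrt(13) / 63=145177.74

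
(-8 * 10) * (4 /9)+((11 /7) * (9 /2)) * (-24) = -12932 /63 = -205.27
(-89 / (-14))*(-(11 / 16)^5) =-14333539 / 14680064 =-0.98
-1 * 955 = -955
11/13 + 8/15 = 269/195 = 1.38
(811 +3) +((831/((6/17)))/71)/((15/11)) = 1785619/2130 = 838.32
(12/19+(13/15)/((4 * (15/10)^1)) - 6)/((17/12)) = -17866/4845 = -3.69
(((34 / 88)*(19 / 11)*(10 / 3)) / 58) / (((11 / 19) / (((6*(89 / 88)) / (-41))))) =-0.01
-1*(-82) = 82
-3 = -3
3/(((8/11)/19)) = 78.38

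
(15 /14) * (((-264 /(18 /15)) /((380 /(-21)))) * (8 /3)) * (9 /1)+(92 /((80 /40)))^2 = 46144 /19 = 2428.63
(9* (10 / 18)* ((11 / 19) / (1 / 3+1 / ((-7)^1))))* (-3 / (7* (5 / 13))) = -1287 / 76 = -16.93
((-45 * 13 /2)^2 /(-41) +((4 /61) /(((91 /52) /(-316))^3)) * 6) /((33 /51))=-135249690279003 /37745092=-3583239.12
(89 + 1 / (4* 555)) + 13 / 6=202391 / 2220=91.17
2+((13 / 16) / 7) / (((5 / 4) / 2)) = 153 / 70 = 2.19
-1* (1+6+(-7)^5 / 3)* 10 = 167860 / 3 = 55953.33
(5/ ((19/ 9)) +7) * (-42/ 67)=-7476/ 1273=-5.87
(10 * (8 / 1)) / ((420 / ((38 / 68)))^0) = 80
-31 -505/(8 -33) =-10.80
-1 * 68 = -68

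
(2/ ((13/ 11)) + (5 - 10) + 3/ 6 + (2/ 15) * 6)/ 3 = -87/ 130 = -0.67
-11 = -11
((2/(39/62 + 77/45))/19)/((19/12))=0.03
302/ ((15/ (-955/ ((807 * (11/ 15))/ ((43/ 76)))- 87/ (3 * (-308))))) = -97323728/ 5903205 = -16.49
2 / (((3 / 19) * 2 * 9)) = 19 / 27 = 0.70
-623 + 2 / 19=-11835 / 19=-622.89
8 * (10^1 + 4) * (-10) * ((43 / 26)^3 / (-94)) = 53.90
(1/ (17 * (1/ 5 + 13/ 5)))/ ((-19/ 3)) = -15/ 4522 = -0.00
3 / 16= 0.19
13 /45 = 0.29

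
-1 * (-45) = 45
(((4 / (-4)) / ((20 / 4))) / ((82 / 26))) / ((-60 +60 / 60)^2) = -13 / 713605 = -0.00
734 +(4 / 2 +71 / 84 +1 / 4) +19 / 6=31091 / 42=740.26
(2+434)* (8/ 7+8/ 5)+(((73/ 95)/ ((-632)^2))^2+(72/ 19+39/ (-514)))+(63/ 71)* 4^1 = 221270903304437761848001/ 183909869309305753600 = 1203.15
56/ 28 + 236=238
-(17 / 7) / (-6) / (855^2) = 17 / 30703050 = 0.00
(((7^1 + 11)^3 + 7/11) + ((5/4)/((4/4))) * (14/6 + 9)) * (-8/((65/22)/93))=-95700472/65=-1472314.95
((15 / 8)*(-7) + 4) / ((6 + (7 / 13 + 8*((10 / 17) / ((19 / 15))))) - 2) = -306527 / 277256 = -1.11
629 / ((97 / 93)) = 58497 / 97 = 603.06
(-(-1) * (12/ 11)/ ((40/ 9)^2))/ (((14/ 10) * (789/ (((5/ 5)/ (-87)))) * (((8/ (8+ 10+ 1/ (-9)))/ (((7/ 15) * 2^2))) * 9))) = -161/ 604058400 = -0.00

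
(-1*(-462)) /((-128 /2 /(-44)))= 2541 /8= 317.62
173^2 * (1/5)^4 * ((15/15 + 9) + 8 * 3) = 1017586/625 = 1628.14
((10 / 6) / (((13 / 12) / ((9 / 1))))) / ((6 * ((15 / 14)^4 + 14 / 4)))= 1152480 / 2406053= 0.48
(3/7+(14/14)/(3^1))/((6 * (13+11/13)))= 26/2835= 0.01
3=3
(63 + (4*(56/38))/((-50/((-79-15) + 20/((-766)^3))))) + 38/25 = 2017547744197/26686396325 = 75.60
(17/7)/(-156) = -17/1092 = -0.02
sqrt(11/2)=sqrt(22)/2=2.35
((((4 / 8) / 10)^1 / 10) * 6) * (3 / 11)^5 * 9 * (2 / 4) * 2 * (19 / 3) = 0.00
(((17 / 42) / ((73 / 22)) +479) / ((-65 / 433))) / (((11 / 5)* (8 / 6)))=-159017951 / 146146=-1088.08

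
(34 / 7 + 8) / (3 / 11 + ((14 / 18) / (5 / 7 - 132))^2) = 33862673295 / 718391569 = 47.14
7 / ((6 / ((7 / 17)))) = 49 / 102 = 0.48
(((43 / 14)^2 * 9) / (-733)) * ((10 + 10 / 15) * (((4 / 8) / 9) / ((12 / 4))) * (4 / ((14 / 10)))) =-0.07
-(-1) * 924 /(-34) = -27.18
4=4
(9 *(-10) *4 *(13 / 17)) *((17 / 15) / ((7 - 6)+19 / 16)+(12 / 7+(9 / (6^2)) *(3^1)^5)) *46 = -474559644 / 595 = -797579.23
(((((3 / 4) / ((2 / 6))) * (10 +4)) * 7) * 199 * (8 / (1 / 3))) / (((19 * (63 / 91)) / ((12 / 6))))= 3042312 / 19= 160121.68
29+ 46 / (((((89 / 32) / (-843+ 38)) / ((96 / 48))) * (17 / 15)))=-35504923 / 1513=-23466.57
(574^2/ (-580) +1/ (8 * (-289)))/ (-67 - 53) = 63479091/ 13409600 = 4.73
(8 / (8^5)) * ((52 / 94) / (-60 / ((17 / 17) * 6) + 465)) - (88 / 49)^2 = -3727031977 / 1155553280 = -3.23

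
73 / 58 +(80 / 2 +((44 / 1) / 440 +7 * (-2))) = 3967 / 145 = 27.36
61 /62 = 0.98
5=5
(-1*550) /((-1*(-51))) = -550 /51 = -10.78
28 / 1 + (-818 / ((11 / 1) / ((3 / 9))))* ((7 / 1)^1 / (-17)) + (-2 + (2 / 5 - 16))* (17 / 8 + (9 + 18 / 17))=-176.23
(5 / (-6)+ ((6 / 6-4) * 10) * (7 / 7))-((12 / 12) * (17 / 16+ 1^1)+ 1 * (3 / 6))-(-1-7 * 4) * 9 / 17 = -14723 / 816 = -18.04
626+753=1379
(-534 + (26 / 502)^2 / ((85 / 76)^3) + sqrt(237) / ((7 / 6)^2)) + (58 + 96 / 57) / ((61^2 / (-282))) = -527.21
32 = 32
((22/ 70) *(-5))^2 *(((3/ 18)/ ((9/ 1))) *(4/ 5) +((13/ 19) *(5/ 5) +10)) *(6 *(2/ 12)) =3320603/ 125685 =26.42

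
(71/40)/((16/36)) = 639/160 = 3.99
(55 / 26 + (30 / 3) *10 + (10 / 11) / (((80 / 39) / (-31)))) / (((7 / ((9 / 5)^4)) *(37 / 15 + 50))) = 1990010349 / 787787000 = 2.53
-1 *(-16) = 16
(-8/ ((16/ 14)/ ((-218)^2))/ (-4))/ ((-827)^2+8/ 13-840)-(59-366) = 389613118/ 1268595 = 307.12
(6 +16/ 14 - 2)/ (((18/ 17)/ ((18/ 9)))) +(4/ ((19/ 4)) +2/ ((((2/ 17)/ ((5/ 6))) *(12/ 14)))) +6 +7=191923/ 4788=40.08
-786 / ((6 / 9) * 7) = -1179 / 7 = -168.43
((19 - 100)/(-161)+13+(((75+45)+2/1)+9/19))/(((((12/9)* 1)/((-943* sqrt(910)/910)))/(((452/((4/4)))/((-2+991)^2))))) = -5781330747* sqrt(910)/118381984630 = -1.47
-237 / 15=-79 / 5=-15.80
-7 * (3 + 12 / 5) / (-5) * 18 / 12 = 567 / 50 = 11.34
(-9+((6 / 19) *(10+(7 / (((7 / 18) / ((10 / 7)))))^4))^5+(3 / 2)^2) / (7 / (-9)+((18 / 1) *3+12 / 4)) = 144141990513204301076822222755389281526683757 / 161499546986366690024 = 892522568656940801920008.10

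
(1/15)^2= 1/225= 0.00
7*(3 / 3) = 7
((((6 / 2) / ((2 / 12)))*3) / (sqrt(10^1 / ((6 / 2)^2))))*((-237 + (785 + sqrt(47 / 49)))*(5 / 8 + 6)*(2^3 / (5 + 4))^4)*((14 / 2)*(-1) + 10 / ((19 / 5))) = -508125.90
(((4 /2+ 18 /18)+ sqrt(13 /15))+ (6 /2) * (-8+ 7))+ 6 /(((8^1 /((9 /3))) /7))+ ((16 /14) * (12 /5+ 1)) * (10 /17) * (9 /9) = sqrt(195) /15+ 505 /28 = 18.97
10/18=5/9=0.56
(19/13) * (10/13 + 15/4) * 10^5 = 111625000/169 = 660502.96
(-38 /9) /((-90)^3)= 19 /3280500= 0.00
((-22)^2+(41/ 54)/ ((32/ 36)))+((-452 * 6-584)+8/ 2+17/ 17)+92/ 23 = -134503/ 48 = -2802.15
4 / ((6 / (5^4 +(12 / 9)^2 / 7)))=78782 / 189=416.84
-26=-26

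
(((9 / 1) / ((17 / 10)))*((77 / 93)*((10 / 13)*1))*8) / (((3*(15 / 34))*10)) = 2464 / 1209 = 2.04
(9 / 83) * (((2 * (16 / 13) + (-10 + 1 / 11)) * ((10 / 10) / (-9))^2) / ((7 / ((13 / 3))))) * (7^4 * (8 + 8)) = -237.10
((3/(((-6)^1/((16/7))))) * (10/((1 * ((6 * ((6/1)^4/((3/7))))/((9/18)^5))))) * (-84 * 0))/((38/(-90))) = 0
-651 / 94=-6.93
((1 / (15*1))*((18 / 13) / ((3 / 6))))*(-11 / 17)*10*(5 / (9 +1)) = -132 / 221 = -0.60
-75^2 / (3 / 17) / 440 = -6375 / 88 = -72.44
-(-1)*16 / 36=4 / 9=0.44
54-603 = -549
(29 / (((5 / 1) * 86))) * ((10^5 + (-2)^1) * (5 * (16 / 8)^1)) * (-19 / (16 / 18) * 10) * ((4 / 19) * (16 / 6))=-347993040 / 43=-8092861.40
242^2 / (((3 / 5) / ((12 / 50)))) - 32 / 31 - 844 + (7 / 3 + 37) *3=3518278 / 155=22698.57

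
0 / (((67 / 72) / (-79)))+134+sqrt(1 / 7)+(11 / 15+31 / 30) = sqrt(7) / 7+4073 / 30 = 136.14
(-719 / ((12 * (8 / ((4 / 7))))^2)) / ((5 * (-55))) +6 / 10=4657679 / 7761600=0.60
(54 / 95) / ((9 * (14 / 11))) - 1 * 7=-4622 / 665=-6.95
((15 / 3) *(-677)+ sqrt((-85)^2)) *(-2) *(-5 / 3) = -11000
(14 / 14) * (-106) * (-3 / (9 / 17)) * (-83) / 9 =-149566 / 27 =-5539.48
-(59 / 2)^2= -3481 / 4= -870.25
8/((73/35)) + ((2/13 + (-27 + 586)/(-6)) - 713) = -4567597/5694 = -802.18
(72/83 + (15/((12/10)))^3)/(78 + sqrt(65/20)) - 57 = -4959348/155293 - 1297451 * sqrt(13)/8075236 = -32.51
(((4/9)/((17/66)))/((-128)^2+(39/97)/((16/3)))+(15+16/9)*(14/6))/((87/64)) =29242783267136/1015419718305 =28.80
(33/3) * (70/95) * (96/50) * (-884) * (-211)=1378785408/475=2902706.12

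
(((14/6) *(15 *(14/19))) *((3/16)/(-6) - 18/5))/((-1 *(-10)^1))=-9.36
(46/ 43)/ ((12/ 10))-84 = -10721/ 129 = -83.11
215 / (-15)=-43 / 3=-14.33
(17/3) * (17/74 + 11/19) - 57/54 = 22315/6327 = 3.53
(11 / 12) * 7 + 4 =125 / 12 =10.42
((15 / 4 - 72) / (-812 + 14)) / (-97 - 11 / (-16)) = -26 / 29279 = -0.00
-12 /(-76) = 3 /19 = 0.16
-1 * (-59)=59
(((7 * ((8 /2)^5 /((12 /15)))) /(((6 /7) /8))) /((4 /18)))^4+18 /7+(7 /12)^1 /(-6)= 10107872070905930711041247 /504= 20055301727987957760002.47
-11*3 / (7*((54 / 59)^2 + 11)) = -114873 / 288449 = -0.40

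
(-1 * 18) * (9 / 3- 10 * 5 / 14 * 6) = 2322 / 7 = 331.71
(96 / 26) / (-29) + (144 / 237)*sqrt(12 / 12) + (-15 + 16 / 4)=-313309 / 29783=-10.52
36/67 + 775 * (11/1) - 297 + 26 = 553054/67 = 8254.54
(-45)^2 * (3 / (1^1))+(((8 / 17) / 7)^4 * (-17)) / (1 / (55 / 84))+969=7044.00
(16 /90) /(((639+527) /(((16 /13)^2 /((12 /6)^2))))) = 256 /4433715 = 0.00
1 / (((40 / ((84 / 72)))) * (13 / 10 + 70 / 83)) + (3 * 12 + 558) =25362005 / 42696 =594.01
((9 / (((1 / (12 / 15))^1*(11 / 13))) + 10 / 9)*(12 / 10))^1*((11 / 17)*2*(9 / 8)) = 7143 / 425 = 16.81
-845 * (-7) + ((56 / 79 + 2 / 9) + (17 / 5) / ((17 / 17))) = 21043222 / 3555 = 5919.33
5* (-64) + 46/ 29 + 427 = 3149/ 29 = 108.59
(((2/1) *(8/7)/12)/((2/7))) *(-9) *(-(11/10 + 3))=24.60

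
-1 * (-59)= 59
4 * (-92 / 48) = -23 / 3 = -7.67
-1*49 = -49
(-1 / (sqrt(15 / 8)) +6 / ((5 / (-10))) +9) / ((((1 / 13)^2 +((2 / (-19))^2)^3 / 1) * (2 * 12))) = -7950753889 / 376453576-7950753889 * sqrt(30) / 8470205460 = -26.26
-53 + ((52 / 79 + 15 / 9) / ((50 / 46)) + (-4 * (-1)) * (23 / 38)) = -5453138 / 112575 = -48.44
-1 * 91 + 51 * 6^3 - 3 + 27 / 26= 283999 / 26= 10923.04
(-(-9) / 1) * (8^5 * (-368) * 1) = -108527616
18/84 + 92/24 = 85/21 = 4.05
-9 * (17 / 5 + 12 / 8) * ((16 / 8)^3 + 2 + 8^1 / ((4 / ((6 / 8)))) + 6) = -3087 / 4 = -771.75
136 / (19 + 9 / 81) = 306 / 43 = 7.12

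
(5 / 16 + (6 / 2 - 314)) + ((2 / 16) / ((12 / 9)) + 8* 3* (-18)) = -23763 / 32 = -742.59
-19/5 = -3.80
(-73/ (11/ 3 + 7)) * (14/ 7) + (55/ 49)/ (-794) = -4260647/ 311248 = -13.69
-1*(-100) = 100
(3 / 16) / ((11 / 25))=75 / 176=0.43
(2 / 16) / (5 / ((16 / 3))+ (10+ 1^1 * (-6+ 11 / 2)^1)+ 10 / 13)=26 / 2331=0.01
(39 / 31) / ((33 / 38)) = 494 / 341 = 1.45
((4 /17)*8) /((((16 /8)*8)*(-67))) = -2 /1139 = -0.00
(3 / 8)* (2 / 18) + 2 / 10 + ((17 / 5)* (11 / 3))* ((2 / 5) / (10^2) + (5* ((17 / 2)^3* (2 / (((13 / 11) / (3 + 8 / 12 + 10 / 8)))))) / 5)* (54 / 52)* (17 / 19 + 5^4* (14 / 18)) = 238726352423707 / 7410000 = 32216781.70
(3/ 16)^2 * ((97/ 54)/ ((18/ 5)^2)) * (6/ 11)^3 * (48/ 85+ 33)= 153745/ 5792512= 0.03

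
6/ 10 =3/ 5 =0.60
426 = 426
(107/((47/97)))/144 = 1.53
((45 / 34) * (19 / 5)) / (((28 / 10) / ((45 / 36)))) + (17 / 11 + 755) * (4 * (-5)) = -316854735 / 20944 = -15128.66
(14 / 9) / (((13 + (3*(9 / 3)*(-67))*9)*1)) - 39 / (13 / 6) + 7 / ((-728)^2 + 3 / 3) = -232419981344 / 12912024555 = -18.00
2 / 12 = 1 / 6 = 0.17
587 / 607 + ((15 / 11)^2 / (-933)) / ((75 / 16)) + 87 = 2009335164 / 22842017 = 87.97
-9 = -9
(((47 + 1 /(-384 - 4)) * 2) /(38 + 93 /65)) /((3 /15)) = 5926375 /497222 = 11.92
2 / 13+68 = 886 / 13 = 68.15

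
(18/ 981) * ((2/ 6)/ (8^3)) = 1/ 83712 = 0.00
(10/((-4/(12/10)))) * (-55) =165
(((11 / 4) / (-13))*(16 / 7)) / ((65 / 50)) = -440 / 1183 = -0.37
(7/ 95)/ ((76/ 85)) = 119/ 1444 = 0.08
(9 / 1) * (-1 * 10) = -90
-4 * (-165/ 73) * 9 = 81.37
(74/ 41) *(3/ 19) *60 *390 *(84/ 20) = 21818160/ 779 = 28007.91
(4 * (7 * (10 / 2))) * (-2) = -280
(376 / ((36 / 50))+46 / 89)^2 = 273256.14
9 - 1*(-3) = 12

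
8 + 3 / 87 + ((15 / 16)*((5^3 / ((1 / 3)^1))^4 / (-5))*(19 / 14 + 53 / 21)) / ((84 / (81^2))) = -1123971783376.95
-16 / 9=-1.78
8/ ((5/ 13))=104/ 5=20.80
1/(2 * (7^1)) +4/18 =0.29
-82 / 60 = -41 / 30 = -1.37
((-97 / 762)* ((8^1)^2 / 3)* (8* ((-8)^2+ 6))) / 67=-1738240 / 76581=-22.70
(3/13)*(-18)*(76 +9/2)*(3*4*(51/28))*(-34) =3230442/13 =248495.54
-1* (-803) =803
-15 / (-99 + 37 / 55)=825 / 5408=0.15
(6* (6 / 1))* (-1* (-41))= 1476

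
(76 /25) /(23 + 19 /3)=57 /550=0.10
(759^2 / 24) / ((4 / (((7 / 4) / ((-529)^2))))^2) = 17787 / 303177500672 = 0.00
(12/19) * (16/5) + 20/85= 3644/1615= 2.26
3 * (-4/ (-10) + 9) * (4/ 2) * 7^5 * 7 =33177018/ 5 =6635403.60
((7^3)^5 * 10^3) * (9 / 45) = 949512301988600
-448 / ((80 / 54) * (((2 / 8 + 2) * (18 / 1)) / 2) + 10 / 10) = -448 / 31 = -14.45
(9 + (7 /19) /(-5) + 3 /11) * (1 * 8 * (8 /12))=153808 /3135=49.06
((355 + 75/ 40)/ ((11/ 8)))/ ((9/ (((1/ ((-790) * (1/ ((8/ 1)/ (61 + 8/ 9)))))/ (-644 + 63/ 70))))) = 22840/ 3112816223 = 0.00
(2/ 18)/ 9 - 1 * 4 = -323/ 81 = -3.99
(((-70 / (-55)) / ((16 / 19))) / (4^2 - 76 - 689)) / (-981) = 19 / 9237096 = 0.00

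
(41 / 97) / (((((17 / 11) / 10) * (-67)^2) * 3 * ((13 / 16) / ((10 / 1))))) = 721600 / 288692079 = 0.00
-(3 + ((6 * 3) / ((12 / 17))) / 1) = -57 / 2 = -28.50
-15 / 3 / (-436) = 5 / 436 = 0.01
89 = 89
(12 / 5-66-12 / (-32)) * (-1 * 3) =7587 / 40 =189.68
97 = 97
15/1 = 15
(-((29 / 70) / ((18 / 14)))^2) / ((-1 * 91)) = 841 / 737100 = 0.00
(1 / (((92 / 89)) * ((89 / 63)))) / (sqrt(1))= 63 / 92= 0.68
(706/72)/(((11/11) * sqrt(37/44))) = 353 * sqrt(407)/666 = 10.69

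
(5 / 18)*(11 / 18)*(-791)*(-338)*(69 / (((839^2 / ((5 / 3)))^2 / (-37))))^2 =3327859750840625 / 357975422729020341849826098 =0.00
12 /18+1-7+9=11 /3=3.67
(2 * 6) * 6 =72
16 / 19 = 0.84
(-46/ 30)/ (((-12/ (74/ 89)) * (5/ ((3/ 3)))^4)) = 851/ 5006250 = 0.00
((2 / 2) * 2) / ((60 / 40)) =4 / 3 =1.33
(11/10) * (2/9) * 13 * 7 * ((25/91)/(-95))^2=55/295659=0.00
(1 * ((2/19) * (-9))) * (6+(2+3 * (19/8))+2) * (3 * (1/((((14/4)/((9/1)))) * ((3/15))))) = -166455/266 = -625.77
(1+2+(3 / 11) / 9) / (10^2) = 1 / 33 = 0.03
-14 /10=-7 /5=-1.40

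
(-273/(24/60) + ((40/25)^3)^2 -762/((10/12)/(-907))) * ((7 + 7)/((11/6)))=1087662288846/171875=6328216.95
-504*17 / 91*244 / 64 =-9333 / 26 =-358.96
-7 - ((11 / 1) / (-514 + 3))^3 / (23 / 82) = -21482576649 / 3068955113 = -7.00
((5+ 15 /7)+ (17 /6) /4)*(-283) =-2221.89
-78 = -78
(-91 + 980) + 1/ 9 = 8002/ 9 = 889.11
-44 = -44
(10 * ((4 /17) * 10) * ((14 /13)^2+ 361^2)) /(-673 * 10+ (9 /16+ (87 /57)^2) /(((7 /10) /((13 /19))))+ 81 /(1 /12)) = -3383870968912000 /6351010725111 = -532.81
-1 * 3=-3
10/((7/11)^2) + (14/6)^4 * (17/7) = 383729/3969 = 96.68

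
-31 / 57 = -0.54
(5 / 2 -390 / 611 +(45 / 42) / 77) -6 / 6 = 22182 / 25333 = 0.88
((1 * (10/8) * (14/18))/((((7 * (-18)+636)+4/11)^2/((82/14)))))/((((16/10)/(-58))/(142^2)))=-18131090725/1134611856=-15.98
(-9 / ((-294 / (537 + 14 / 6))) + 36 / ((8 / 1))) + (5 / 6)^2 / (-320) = 2371723 / 112896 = 21.01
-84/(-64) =21/16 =1.31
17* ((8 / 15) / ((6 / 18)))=136 / 5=27.20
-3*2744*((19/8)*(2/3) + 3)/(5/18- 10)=3880.80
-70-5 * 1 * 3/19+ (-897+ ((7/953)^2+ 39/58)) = -967935494469/1000846318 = -967.12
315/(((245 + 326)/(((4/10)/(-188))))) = -63/53674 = -0.00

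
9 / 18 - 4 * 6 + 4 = -39 / 2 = -19.50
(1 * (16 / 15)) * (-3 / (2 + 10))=-0.27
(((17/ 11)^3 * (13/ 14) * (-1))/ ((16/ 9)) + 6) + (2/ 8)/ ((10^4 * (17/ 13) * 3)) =77395362371/ 19006680000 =4.07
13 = 13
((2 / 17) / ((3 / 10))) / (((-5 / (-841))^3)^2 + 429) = 0.00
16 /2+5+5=18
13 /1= 13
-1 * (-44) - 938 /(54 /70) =-31642 /27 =-1171.93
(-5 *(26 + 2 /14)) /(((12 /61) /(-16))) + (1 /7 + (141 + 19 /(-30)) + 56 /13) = 29419151 /2730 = 10776.25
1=1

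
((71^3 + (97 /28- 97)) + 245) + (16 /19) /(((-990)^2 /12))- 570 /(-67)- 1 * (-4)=358074.97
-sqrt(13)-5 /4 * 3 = -7.36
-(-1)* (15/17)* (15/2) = 225/34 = 6.62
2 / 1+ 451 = 453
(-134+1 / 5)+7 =-634 / 5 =-126.80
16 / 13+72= 952 / 13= 73.23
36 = 36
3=3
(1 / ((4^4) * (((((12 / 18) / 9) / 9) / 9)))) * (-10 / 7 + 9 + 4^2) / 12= 120285 / 14336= 8.39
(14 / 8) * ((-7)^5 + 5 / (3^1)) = -88228 / 3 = -29409.33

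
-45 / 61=-0.74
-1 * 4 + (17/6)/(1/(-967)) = -16463/6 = -2743.83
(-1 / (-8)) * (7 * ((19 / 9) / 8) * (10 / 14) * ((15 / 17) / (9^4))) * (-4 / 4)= -475 / 21415104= -0.00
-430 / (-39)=430 / 39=11.03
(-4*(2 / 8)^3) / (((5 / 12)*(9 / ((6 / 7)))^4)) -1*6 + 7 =324131 / 324135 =1.00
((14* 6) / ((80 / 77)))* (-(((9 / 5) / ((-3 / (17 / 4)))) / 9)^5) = 765302923 / 5184000000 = 0.15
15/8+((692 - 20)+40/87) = 469337/696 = 674.33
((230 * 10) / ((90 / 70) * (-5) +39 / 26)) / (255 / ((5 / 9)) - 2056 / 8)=-700 / 303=-2.31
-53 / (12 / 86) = -2279 / 6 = -379.83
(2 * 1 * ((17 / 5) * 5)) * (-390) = -13260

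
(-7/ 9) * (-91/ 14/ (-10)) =-91/ 180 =-0.51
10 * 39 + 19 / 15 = 5869 / 15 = 391.27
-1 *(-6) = 6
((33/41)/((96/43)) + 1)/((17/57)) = 5985/1312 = 4.56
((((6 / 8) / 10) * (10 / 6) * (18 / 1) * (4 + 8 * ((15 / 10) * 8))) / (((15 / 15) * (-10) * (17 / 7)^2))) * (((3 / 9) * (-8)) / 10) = 294 / 289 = 1.02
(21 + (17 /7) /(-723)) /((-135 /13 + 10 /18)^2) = 121220658 /557764375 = 0.22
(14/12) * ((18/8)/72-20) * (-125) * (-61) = -11368875/64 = -177638.67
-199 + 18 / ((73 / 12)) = -196.04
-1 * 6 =-6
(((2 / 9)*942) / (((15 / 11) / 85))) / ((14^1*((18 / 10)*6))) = 146795 / 1701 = 86.30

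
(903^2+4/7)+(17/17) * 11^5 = 6835224/7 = 976460.57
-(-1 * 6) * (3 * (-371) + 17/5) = -33288/5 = -6657.60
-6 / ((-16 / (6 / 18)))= 1 / 8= 0.12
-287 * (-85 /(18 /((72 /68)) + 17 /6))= 1230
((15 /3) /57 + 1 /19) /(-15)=-8 /855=-0.01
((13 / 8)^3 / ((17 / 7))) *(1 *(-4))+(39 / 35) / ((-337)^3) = -20600883478409 / 2914852868480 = -7.07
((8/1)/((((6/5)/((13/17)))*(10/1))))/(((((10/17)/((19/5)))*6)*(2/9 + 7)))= 19/250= 0.08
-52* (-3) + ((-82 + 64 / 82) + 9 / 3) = 3189 / 41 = 77.78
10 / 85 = 2 / 17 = 0.12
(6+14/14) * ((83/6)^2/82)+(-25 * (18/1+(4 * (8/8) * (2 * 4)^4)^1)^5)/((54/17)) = -82740247545214884408485731/8856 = -9342846380444318474309.59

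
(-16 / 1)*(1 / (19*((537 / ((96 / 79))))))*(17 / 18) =-0.00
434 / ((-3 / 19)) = -2748.67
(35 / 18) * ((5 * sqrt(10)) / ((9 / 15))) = 875 * sqrt(10) / 54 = 51.24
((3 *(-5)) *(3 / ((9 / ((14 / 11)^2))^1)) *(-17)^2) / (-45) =56644 / 1089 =52.01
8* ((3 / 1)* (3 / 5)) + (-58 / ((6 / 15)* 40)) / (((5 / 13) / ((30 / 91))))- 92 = -11299 / 140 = -80.71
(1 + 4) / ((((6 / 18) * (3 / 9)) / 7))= 315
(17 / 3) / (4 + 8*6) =17 / 156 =0.11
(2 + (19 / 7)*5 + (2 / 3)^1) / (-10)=-341 / 210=-1.62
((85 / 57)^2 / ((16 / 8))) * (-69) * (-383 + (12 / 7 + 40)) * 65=25804484875 / 15162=1701918.27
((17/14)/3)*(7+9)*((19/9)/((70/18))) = 2584/735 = 3.52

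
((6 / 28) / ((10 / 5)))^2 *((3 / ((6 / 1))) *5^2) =225 / 1568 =0.14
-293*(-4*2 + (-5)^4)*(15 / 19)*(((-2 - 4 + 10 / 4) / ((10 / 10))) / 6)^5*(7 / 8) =106343519345 / 12607488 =8434.95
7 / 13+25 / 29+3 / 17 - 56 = -348797 / 6409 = -54.42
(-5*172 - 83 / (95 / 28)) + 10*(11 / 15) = -249982 / 285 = -877.13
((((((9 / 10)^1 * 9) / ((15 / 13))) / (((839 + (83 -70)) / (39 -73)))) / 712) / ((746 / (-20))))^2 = 3956121 / 35554481396281600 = 0.00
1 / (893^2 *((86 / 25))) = 25 / 68580614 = 0.00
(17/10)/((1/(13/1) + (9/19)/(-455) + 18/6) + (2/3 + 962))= 88179/50093066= 0.00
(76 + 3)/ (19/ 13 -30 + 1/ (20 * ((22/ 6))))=-225940/ 81581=-2.77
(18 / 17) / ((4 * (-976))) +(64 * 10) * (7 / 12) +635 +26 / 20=502554953 / 497760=1009.63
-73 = -73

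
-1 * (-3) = 3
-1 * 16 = -16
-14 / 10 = -7 / 5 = -1.40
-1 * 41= -41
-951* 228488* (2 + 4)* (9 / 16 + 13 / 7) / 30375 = -103855.65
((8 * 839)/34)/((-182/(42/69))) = -0.66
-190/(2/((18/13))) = -1710/13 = -131.54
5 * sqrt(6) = 12.25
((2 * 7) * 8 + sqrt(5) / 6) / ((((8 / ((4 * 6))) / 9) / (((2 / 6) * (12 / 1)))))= 18 * sqrt(5) + 12096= 12136.25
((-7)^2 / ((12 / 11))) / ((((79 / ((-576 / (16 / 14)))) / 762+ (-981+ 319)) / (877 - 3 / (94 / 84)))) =-708860660508 / 11949273185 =-59.32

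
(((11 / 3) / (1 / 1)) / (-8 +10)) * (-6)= -11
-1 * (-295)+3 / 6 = 591 / 2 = 295.50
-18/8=-2.25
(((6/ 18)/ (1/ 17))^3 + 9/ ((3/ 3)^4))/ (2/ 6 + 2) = 5156/ 63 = 81.84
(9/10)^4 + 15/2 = 81561/10000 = 8.16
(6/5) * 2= 2.40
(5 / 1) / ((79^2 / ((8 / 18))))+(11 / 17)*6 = 3707494 / 954873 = 3.88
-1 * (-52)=52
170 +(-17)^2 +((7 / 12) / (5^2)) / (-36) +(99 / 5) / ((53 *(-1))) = 262517389 / 572400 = 458.63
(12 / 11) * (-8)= -8.73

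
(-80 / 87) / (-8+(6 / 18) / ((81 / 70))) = 3240 / 27173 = 0.12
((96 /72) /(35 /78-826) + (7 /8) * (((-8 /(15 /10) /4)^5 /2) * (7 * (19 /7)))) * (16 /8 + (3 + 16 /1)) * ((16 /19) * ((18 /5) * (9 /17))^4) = -74573636147509248 /9123677438125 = -8173.64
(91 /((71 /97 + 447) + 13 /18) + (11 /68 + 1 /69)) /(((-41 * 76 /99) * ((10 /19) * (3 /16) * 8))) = -15323384329 /1004183122480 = -0.02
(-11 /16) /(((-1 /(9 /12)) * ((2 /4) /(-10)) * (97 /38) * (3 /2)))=-1045 /388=-2.69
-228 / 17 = -13.41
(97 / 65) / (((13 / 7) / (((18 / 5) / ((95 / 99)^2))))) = 3.14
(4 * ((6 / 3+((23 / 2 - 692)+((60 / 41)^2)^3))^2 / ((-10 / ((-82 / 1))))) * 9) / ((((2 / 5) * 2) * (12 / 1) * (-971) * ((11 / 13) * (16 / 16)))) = -1573855363569769328282183391 / 94049030204179993573136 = -16734.41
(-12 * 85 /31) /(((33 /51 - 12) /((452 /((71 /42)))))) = 329182560 /424793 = 774.92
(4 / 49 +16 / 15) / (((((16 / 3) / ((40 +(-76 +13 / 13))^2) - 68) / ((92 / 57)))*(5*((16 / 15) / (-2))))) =24265 / 2373898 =0.01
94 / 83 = 1.13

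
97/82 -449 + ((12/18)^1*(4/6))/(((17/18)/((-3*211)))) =-1039505/1394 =-745.70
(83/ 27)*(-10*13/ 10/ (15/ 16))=-42.63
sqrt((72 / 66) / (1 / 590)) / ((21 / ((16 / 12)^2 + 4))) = 104* sqrt(19470) / 2079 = 6.98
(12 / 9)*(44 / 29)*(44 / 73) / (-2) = -3872 / 6351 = -0.61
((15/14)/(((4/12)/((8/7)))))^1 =180/49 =3.67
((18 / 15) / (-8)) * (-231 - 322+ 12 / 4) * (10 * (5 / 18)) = 1375 / 6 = 229.17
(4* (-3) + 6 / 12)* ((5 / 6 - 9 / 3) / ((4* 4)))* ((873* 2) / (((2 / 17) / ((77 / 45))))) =37964927 / 960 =39546.80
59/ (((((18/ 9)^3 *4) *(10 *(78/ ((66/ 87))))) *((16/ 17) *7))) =11033/ 40535040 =0.00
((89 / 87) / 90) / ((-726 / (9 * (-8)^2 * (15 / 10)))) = -712 / 52635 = -0.01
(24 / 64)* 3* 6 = 27 / 4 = 6.75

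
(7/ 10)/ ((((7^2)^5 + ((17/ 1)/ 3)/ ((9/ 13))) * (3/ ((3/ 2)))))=189/ 152536638880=0.00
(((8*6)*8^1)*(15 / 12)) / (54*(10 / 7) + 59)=3360 / 953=3.53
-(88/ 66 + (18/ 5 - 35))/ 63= 451/ 945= 0.48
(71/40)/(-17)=-71/680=-0.10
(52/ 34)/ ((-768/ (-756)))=819/ 544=1.51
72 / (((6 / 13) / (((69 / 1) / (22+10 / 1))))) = 2691 / 8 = 336.38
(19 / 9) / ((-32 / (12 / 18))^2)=19 / 20736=0.00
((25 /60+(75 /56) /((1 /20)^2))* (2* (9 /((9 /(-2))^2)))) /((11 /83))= 7475810 /2079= 3595.87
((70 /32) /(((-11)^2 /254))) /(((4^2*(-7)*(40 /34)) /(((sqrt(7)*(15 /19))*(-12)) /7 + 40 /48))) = -10795 /371712 + 97155*sqrt(7) /2059904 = 0.10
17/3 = 5.67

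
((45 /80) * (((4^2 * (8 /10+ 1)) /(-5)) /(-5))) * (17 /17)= 81 /125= 0.65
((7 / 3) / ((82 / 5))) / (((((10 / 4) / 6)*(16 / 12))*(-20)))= -21 / 1640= -0.01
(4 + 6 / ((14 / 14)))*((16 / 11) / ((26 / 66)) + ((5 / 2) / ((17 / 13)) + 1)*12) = 386.33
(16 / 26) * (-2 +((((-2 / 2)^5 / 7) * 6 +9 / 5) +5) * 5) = 1552 / 91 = 17.05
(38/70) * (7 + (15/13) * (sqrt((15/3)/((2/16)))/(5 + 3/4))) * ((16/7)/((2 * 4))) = 912 * sqrt(10)/14651 + 38/35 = 1.28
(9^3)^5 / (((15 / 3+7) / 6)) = 205891132094649 / 2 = 102945566047324.50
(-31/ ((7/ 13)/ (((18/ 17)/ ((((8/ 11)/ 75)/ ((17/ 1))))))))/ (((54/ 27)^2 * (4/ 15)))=-44884125/ 448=-100187.78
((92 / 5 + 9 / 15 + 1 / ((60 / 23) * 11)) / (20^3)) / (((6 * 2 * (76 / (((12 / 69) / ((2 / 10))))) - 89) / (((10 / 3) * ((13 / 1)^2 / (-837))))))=-2123147 / 1272510518400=-0.00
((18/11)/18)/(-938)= -1/10318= -0.00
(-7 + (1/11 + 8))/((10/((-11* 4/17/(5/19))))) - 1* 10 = -11.07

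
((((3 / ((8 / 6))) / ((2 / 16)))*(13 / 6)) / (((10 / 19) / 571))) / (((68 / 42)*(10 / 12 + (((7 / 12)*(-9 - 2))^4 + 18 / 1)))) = 46061555904 / 3021203365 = 15.25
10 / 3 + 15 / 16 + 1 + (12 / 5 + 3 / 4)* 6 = 5801 / 240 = 24.17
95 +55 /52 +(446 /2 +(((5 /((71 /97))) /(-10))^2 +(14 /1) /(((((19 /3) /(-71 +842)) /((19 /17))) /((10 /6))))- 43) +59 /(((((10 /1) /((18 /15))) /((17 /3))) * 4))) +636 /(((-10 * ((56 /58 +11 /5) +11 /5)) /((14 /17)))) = 149577497687387 /43336972900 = 3451.50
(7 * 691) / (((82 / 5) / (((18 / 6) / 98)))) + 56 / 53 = 613633 / 60844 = 10.09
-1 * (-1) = 1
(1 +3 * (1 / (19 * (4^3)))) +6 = 8515 / 1216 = 7.00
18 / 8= 9 / 4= 2.25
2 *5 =10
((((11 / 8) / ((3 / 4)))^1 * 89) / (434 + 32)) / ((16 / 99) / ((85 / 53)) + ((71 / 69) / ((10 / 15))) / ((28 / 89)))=884242590 / 12644119897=0.07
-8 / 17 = -0.47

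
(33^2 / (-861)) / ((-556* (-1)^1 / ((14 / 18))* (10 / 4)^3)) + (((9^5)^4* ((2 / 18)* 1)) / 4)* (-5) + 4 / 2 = -14434694885659466073924593 / 8548500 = -1688564647091240109.25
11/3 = 3.67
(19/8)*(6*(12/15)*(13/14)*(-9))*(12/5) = -40014/175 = -228.65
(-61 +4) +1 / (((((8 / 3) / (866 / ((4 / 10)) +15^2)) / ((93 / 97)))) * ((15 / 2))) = 57.57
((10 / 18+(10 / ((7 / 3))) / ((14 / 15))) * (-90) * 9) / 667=-204300 / 32683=-6.25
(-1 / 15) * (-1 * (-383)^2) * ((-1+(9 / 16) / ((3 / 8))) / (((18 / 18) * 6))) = 146689 / 180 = 814.94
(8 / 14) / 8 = 1 / 14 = 0.07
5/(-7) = -5/7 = -0.71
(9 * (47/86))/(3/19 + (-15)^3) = -2679/1838164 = -0.00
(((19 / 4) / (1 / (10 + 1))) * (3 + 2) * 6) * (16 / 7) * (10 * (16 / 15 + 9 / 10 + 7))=2248840 / 7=321262.86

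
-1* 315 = -315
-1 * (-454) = 454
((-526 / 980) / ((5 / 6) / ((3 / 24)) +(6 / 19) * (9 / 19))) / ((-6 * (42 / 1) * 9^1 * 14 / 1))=94943 / 38284233120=0.00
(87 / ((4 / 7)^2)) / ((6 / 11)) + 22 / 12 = 47069 / 96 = 490.30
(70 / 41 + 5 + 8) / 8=603 / 328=1.84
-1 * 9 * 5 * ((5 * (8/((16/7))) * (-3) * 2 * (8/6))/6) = 1050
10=10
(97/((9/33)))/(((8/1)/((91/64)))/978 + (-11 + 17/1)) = 15826811/267250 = 59.22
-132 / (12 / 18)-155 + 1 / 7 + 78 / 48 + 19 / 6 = -58475 / 168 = -348.07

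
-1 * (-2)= 2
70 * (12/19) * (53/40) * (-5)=-5565/19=-292.89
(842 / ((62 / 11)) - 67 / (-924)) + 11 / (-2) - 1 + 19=4639171 / 28644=161.96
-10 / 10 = -1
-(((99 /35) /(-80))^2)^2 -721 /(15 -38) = 31.35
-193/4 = -48.25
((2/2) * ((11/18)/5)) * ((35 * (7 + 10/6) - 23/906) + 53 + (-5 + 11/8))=4686451/108720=43.11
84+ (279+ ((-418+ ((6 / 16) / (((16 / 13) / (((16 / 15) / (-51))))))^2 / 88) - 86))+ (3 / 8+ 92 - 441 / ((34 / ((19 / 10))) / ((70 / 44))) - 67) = -56702534231 / 366220800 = -154.83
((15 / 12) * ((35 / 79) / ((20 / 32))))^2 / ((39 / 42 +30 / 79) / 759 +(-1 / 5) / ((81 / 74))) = -7029099000 / 1620383773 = -4.34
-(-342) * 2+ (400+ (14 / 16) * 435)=11717 / 8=1464.62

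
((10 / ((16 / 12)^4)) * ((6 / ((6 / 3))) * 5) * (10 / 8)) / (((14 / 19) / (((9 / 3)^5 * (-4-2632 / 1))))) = -92419066125 / 1792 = -51573139.58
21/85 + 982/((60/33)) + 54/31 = 2856809/5270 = 542.09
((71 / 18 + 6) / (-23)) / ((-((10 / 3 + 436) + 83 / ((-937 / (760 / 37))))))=6205751 / 6279621276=0.00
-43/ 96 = -0.45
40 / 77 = 0.52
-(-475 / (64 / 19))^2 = -19885.41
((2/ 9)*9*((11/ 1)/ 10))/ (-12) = -11/ 60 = -0.18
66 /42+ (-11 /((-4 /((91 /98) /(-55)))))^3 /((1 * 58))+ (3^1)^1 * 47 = 142.57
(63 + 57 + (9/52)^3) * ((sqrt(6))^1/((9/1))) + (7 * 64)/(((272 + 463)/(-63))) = -192/5 + 5624563 * sqrt(6)/421824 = -5.74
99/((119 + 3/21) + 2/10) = 3465/4177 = 0.83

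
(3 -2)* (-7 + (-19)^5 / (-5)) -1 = 495211.80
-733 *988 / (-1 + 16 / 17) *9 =110803212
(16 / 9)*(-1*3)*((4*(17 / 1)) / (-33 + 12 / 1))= 1088 / 63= 17.27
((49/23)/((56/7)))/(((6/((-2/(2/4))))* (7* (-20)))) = 7/5520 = 0.00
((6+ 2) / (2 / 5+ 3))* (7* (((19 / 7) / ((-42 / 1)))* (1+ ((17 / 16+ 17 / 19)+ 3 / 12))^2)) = -1584375 / 144704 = -10.95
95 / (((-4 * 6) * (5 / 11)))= -209 / 24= -8.71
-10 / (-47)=10 / 47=0.21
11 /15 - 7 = -94 /15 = -6.27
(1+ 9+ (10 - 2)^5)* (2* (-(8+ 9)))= -1114452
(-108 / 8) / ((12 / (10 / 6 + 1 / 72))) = -121 / 64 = -1.89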